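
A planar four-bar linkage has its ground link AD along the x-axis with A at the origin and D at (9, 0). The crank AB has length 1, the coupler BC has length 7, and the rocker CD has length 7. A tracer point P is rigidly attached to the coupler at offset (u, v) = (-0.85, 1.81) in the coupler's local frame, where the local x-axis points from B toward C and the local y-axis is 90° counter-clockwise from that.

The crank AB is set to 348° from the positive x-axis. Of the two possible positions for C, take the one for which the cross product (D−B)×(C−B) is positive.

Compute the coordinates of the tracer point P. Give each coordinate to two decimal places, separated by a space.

A=(0,0), D=(9.00,0)
B = A + 1.00·(cos348°, sin348°) = (0.9781, -0.2079)
|BD| = 8.0245
circle(B,7.00) ∩ circle(D,7.00): a=4.0123, h=5.7360
  candidates: C₊=(4.8405,5.6301) cross=46.029; C₋=(5.1377,-5.8380) cross=-46.029
  mode + wants cross > 0 → take C=(4.8405,5.6301) (cross=46.029)
ex = (C−B)/|BC| = (0.5518,0.8340); ey = (-0.8340,0.5518)
P = B + -0.85·ex + 1.81·ey = (-1.0004,0.0819)

-1.00 0.08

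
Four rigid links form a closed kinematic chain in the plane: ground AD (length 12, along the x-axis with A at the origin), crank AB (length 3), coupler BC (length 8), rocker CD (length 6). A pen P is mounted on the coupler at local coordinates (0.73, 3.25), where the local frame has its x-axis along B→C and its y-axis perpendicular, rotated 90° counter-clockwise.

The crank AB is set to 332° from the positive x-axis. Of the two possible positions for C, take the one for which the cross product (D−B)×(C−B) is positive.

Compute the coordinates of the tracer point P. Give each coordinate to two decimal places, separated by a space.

A=(0,0), D=(12.00,0)
B = A + 3.00·(cos332°, sin332°) = (2.6488, -1.4084)
|BD| = 9.4566
circle(B,8.00) ∩ circle(D,6.00): a=6.2088, h=5.0449
  candidates: C₊=(8.0370,4.5049) cross=47.708; C₋=(9.5397,-5.4724) cross=-47.708
  mode + wants cross > 0 → take C=(8.0370,4.5049) (cross=47.708)
ex = (C−B)/|BC| = (0.6735,0.7392); ey = (-0.7392,0.6735)
P = B + 0.73·ex + 3.25·ey = (0.7382,1.3201)

0.74 1.32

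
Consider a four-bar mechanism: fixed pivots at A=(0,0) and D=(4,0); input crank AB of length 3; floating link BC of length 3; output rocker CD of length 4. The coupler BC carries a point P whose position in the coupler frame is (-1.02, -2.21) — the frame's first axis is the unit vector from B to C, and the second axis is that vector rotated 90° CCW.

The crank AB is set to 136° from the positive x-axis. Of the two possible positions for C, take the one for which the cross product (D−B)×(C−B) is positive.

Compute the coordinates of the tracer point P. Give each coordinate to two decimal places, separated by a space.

A=(0,0), D=(4.00,0)
B = A + 3.00·(cos136°, sin136°) = (-2.1580, 2.0840)
|BD| = 6.5011
circle(B,3.00) ∩ circle(D,4.00): a=2.7122, h=1.2822
  candidates: C₊=(0.8221,2.4291) cross=8.336; C₋=(0.0000,0.0000) cross=-8.336
  mode + wants cross > 0 → take C=(0.8221,2.4291) (cross=8.336)
ex = (C−B)/|BC| = (0.9934,0.1151); ey = (-0.1151,0.9934)
P = B + -1.02·ex + -2.21·ey = (-2.9170,-0.2287)

-2.92 -0.23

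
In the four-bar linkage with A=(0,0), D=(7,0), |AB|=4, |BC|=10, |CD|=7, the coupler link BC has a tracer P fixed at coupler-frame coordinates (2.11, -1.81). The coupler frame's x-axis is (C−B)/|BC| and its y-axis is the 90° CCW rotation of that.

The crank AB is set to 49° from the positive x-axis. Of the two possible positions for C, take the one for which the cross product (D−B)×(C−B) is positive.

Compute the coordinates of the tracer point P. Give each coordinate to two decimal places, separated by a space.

4.94 1.49

A=(0,0), D=(7.00,0)
B = A + 4.00·(cos49°, sin49°) = (2.6242, 3.0188)
|BD| = 5.3161
circle(B,10.00) ∩ circle(D,7.00): a=7.4548, h=6.6653
  candidates: C₊=(12.5454,4.2718) cross=35.433; C₋=(4.9754,-6.7008) cross=-35.433
  mode + wants cross > 0 → take C=(12.5454,4.2718) (cross=35.433)
ex = (C−B)/|BC| = (0.9921,0.1253); ey = (-0.1253,0.9921)
P = B + 2.11·ex + -1.81·ey = (4.9444,1.4875)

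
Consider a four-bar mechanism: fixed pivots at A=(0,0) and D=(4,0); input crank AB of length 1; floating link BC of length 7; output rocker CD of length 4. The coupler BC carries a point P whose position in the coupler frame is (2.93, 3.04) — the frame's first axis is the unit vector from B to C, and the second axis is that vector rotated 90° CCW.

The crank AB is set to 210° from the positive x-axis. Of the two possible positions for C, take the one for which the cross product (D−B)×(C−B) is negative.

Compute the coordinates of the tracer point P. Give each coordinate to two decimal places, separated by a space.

3.15 0.82

A=(0,0), D=(4.00,0)
B = A + 1.00·(cos210°, sin210°) = (-0.8660, -0.5000)
|BD| = 4.8916
circle(B,7.00) ∩ circle(D,4.00): a=5.8189, h=3.8910
  candidates: C₊=(4.5247,3.9654) cross=19.034; C₋=(5.3201,-3.7759) cross=-19.034
  mode - wants cross < 0 → take C=(5.3201,-3.7759) (cross=-19.034)
ex = (C−B)/|BC| = (0.8837,-0.4680); ey = (0.4680,0.8837)
P = B + 2.93·ex + 3.04·ey = (3.1460,0.8154)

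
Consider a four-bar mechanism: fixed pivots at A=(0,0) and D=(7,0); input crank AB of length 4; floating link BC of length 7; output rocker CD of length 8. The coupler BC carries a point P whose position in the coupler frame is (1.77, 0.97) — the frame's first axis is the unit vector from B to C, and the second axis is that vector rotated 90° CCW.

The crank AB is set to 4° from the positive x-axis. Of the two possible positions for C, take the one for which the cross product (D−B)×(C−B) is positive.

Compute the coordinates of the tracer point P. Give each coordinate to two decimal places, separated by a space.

2.94 2.00

A=(0,0), D=(7.00,0)
B = A + 4.00·(cos4°, sin4°) = (3.9903, 0.2790)
|BD| = 3.0227
circle(B,7.00) ∩ circle(D,8.00): a=-0.9699, h=6.9325
  candidates: C₊=(3.6644,7.2714) cross=20.954; C₋=(2.3845,-6.5343) cross=-20.954
  mode + wants cross > 0 → take C=(3.6644,7.2714) (cross=20.954)
ex = (C−B)/|BC| = (-0.0466,0.9989); ey = (-0.9989,-0.0466)
P = B + 1.77·ex + 0.97·ey = (2.9389,2.0020)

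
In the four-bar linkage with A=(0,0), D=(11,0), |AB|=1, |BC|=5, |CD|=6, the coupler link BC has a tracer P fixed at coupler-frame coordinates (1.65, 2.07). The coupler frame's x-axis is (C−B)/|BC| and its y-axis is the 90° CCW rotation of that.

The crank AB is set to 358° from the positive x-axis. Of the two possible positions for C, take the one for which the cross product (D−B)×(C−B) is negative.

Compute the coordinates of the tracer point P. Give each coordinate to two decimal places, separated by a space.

3.41 1.06

A=(0,0), D=(11.00,0)
B = A + 1.00·(cos358°, sin358°) = (0.9994, -0.0349)
|BD| = 10.0007
circle(B,5.00) ∩ circle(D,6.00): a=4.4504, h=2.2791
  candidates: C₊=(5.4418,2.2597) cross=22.792; C₋=(5.4577,-2.2984) cross=-22.792
  mode - wants cross < 0 → take C=(5.4577,-2.2984) (cross=-22.792)
ex = (C−B)/|BC| = (0.8917,-0.4527); ey = (0.4527,0.8917)
P = B + 1.65·ex + 2.07·ey = (3.4077,1.0639)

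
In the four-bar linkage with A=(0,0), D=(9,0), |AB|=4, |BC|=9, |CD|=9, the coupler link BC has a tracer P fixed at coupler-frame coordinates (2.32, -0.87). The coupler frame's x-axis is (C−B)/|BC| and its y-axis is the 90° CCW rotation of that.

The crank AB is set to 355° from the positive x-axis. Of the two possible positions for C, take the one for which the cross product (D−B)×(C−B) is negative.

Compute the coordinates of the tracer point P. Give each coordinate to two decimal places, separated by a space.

A=(0,0), D=(9.00,0)
B = A + 4.00·(cos355°, sin355°) = (3.9848, -0.3486)
|BD| = 5.0273
circle(B,9.00) ∩ circle(D,9.00): a=2.5137, h=8.6418
  candidates: C₊=(5.8931,8.4467) cross=43.445; C₋=(7.0917,-8.7954) cross=-43.445
  mode - wants cross < 0 → take C=(7.0917,-8.7954) (cross=-43.445)
ex = (C−B)/|BC| = (0.3452,-0.9385); ey = (0.9385,0.3452)
P = B + 2.32·ex + -0.87·ey = (3.9691,-2.8263)

3.97 -2.83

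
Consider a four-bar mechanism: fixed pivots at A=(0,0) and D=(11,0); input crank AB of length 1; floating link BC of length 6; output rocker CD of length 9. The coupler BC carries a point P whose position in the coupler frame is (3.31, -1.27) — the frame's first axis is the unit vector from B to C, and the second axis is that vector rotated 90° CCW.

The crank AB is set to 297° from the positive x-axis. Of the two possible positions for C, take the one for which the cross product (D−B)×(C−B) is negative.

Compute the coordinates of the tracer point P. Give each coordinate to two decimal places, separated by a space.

A=(0,0), D=(11.00,0)
B = A + 1.00·(cos297°, sin297°) = (0.4540, -0.8910)
|BD| = 10.5836
circle(B,6.00) ∩ circle(D,9.00): a=3.1659, h=5.0968
  candidates: C₊=(3.1795,4.4542) cross=53.942; C₋=(4.0377,-5.7032) cross=-53.942
  mode - wants cross < 0 → take C=(4.0377,-5.7032) (cross=-53.942)
ex = (C−B)/|BC| = (0.5973,-0.8020); ey = (0.8020,0.5973)
P = B + 3.31·ex + -1.27·ey = (1.4124,-4.3043)

1.41 -4.30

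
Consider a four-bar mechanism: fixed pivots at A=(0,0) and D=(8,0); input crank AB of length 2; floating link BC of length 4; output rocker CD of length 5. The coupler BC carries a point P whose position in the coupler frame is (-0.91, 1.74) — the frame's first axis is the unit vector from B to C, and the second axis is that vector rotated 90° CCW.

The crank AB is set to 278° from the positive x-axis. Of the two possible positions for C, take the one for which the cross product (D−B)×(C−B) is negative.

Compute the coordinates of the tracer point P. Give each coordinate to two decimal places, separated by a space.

A=(0,0), D=(8.00,0)
B = A + 2.00·(cos278°, sin278°) = (0.2783, -1.9805)
|BD| = 7.9716
circle(B,4.00) ∩ circle(D,5.00): a=3.4213, h=2.0724
  candidates: C₊=(3.0775,0.8769) cross=16.520; C₋=(4.1072,-3.1379) cross=-16.520
  mode - wants cross < 0 → take C=(4.1072,-3.1379) (cross=-16.520)
ex = (C−B)/|BC| = (0.9572,-0.2893); ey = (0.2893,0.9572)
P = B + -0.91·ex + 1.74·ey = (-0.0893,-0.0517)

-0.09 -0.05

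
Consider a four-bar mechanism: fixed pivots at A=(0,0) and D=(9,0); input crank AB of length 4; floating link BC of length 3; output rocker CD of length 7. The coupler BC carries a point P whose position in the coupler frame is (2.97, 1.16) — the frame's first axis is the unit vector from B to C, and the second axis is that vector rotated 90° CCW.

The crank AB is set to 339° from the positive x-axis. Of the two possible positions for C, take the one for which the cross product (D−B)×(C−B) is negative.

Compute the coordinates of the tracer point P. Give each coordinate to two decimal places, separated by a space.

4.74 -4.46

A=(0,0), D=(9.00,0)
B = A + 4.00·(cos339°, sin339°) = (3.7343, -1.4335)
|BD| = 5.4573
circle(B,3.00) ∩ circle(D,7.00): a=-0.9362, h=2.8502
  candidates: C₊=(2.0824,1.0707) cross=15.554; C₋=(3.5797,-4.4295) cross=-15.554
  mode - wants cross < 0 → take C=(3.5797,-4.4295) (cross=-15.554)
ex = (C−B)/|BC| = (-0.0515,-0.9987); ey = (0.9987,-0.0515)
P = B + 2.97·ex + 1.16·ey = (4.7397,-4.4593)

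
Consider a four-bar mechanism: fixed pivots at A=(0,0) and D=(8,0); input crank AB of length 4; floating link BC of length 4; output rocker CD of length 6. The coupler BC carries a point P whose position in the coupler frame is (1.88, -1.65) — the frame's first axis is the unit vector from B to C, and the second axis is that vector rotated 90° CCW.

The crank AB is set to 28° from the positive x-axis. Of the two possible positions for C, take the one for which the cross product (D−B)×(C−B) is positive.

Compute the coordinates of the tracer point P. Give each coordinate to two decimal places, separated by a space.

5.87 2.76

A=(0,0), D=(8.00,0)
B = A + 4.00·(cos28°, sin28°) = (3.5318, 1.8779)
|BD| = 4.8468
circle(B,4.00) ∩ circle(D,6.00): a=0.3602, h=3.9838
  candidates: C₊=(5.4073,5.4109) cross=19.308; C₋=(2.3203,-1.9342) cross=-19.308
  mode + wants cross > 0 → take C=(5.4073,5.4109) (cross=19.308)
ex = (C−B)/|BC| = (0.4689,0.8833); ey = (-0.8833,0.4689)
P = B + 1.88·ex + -1.65·ey = (5.8707,2.7648)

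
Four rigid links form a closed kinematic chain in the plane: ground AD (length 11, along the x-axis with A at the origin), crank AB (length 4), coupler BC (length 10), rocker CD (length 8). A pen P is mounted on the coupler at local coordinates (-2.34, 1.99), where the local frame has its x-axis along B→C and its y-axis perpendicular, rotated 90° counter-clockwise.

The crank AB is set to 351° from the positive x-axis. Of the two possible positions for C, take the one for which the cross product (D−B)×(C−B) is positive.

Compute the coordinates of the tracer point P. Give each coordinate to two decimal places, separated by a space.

1.02 -1.54

A=(0,0), D=(11.00,0)
B = A + 4.00·(cos351°, sin351°) = (3.9508, -0.6257)
|BD| = 7.0770
circle(B,10.00) ∩ circle(D,8.00): a=6.0819, h=7.9379
  candidates: C₊=(9.3070,7.8188) cross=56.176; C₋=(10.7107,-7.9948) cross=-56.176
  mode + wants cross > 0 → take C=(9.3070,7.8188) (cross=56.176)
ex = (C−B)/|BC| = (0.5356,0.8445); ey = (-0.8445,0.5356)
P = B + -2.34·ex + 1.99·ey = (1.0169,-1.5359)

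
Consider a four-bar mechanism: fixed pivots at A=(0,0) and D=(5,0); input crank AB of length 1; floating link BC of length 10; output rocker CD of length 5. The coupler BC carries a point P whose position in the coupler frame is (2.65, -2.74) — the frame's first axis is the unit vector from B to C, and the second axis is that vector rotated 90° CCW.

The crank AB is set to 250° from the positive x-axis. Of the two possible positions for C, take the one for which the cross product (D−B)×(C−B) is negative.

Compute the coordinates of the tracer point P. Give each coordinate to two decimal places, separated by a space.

A=(0,0), D=(5.00,0)
B = A + 1.00·(cos250°, sin250°) = (-0.3420, -0.9397)
|BD| = 5.4240
circle(B,10.00) ∩ circle(D,5.00): a=9.6257, h=2.7104
  candidates: C₊=(8.6686,3.3973) cross=14.701; C₋=(9.6077,-1.9415) cross=-14.701
  mode - wants cross < 0 → take C=(9.6077,-1.9415) (cross=-14.701)
ex = (C−B)/|BC| = (0.9950,-0.1002); ey = (0.1002,0.9950)
P = B + 2.65·ex + -2.74·ey = (2.0202,-3.9314)

2.02 -3.93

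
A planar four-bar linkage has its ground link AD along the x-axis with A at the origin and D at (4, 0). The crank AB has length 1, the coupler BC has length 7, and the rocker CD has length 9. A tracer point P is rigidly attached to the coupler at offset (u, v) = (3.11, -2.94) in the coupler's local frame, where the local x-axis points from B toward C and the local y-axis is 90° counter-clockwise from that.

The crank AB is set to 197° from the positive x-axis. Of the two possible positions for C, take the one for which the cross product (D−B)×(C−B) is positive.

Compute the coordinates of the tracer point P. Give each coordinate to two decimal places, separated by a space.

1.43 3.26

A=(0,0), D=(4.00,0)
B = A + 1.00·(cos197°, sin197°) = (-0.9563, -0.2924)
|BD| = 4.9649
circle(B,7.00) ∩ circle(D,9.00): a=-0.7401, h=6.9608
  candidates: C₊=(-2.1051,6.6127) cross=34.560; C₋=(-1.2853,-7.2846) cross=-34.560
  mode + wants cross > 0 → take C=(-2.1051,6.6127) (cross=34.560)
ex = (C−B)/|BC| = (-0.1641,0.9864); ey = (-0.9864,-0.1641)
P = B + 3.11·ex + -2.94·ey = (1.4335,3.2579)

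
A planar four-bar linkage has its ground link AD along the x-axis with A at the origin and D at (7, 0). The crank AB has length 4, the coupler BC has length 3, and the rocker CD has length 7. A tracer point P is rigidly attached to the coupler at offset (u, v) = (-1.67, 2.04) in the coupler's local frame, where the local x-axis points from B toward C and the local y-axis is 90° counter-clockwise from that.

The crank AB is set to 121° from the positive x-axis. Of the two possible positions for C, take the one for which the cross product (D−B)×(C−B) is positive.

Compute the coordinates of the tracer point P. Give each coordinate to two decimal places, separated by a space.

-3.78 5.43

A=(0,0), D=(7.00,0)
B = A + 4.00·(cos121°, sin121°) = (-2.0602, 3.4287)
|BD| = 9.6872
circle(B,3.00) ∩ circle(D,7.00): a=2.7790, h=1.1300
  candidates: C₊=(0.9390,3.5020) cross=10.947; C₋=(0.1390,1.3882) cross=-10.947
  mode + wants cross > 0 → take C=(0.9390,3.5020) (cross=10.947)
ex = (C−B)/|BC| = (0.9997,0.0244); ey = (-0.0244,0.9997)
P = B + -1.67·ex + 2.04·ey = (-3.7795,5.4273)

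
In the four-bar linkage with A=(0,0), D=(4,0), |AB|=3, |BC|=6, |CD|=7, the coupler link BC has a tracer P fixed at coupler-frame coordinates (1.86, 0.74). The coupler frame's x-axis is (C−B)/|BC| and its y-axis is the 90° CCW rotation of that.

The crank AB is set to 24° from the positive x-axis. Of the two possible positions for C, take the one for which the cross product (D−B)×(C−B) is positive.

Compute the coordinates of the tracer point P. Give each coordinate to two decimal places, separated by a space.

2.54 3.21

A=(0,0), D=(4.00,0)
B = A + 3.00·(cos24°, sin24°) = (2.7406, 1.2202)
|BD| = 1.7535
circle(B,6.00) ∩ circle(D,7.00): a=-2.8300, h=5.2907
  candidates: C₊=(4.3897,6.9891) cross=9.277; C₋=(-2.9734,-0.6102) cross=-9.277
  mode + wants cross > 0 → take C=(4.3897,6.9891) (cross=9.277)
ex = (C−B)/|BC| = (0.2748,0.9615); ey = (-0.9615,0.2748)
P = B + 1.86·ex + 0.74·ey = (2.5403,3.2120)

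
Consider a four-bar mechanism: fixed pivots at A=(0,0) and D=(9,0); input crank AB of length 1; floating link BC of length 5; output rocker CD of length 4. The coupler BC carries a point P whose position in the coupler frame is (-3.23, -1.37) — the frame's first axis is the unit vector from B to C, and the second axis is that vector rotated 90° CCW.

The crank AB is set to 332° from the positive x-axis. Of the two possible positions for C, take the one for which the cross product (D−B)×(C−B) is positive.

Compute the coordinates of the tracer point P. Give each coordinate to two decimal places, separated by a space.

-1.43 -3.11

A=(0,0), D=(9.00,0)
B = A + 1.00·(cos332°, sin332°) = (0.8829, -0.4695)
|BD| = 8.1306
circle(B,5.00) ∩ circle(D,4.00): a=4.6188, h=1.9149
  candidates: C₊=(5.3834,1.7090) cross=15.570; C₋=(5.6046,-2.1145) cross=-15.570
  mode + wants cross > 0 → take C=(5.3834,1.7090) (cross=15.570)
ex = (C−B)/|BC| = (0.9001,0.4357); ey = (-0.4357,0.9001)
P = B + -3.23·ex + -1.37·ey = (-1.4275,-3.1099)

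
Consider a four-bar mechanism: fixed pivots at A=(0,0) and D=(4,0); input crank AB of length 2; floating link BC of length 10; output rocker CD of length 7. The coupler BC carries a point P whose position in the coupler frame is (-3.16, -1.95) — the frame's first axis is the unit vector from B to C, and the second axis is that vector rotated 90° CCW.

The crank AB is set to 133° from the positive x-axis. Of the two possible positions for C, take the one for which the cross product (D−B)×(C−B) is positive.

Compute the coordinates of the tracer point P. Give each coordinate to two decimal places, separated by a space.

-3.28 -1.72

A=(0,0), D=(4.00,0)
B = A + 2.00·(cos133°, sin133°) = (-1.3640, 1.4627)
|BD| = 5.5599
circle(B,10.00) ∩ circle(D,7.00): a=7.3664, h=6.7629
  candidates: C₊=(7.5221,6.0494) cross=37.601; C₋=(3.9637,-6.9999) cross=-37.601
  mode + wants cross > 0 → take C=(7.5221,6.0494) (cross=37.601)
ex = (C−B)/|BC| = (0.8886,0.4587); ey = (-0.4587,0.8886)
P = B + -3.16·ex + -1.95·ey = (-3.2776,-1.7195)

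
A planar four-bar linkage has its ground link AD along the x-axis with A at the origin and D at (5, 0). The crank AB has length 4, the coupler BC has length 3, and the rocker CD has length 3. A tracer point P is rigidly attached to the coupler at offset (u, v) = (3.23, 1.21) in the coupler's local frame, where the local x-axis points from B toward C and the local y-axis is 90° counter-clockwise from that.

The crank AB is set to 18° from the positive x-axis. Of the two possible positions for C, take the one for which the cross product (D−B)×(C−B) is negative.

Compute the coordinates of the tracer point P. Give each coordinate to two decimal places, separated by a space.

A=(0,0), D=(5.00,0)
B = A + 4.00·(cos18°, sin18°) = (3.8042, 1.2361)
|BD| = 1.7198
circle(B,3.00) ∩ circle(D,3.00): a=0.8599, h=2.8741
  candidates: C₊=(6.4678,2.6164) cross=4.943; C₋=(2.3364,-1.3803) cross=-4.943
  mode - wants cross < 0 → take C=(2.3364,-1.3803) (cross=-4.943)
ex = (C−B)/|BC| = (-0.4893,-0.8721); ey = (0.8721,-0.4893)
P = B + 3.23·ex + 1.21·ey = (3.2792,-2.1729)

3.28 -2.17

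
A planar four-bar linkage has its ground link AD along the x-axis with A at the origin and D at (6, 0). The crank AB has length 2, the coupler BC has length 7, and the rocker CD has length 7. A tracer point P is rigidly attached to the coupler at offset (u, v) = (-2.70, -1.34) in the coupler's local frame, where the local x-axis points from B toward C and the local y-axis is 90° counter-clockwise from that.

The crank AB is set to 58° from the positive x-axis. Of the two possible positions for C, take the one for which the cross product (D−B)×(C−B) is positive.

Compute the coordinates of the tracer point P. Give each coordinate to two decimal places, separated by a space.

0.31 -1.22

A=(0,0), D=(6.00,0)
B = A + 2.00·(cos58°, sin58°) = (1.0598, 1.6961)
|BD| = 5.2232
circle(B,7.00) ∩ circle(D,7.00): a=2.6116, h=6.4946
  candidates: C₊=(5.6389,6.9907) cross=33.923; C₋=(1.4210,-5.2946) cross=-33.923
  mode + wants cross > 0 → take C=(5.6389,6.9907) (cross=33.923)
ex = (C−B)/|BC| = (0.6541,0.7564); ey = (-0.7564,0.6541)
P = B + -2.70·ex + -1.34·ey = (0.3072,-1.2227)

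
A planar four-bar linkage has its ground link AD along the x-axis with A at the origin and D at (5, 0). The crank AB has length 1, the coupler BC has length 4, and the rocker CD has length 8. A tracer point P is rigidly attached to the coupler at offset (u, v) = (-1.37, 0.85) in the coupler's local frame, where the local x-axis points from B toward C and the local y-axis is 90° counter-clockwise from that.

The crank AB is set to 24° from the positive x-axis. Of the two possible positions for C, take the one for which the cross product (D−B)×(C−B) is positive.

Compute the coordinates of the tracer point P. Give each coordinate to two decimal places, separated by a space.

A=(0,0), D=(5.00,0)
B = A + 1.00·(cos24°, sin24°) = (0.9135, 0.4067)
|BD| = 4.1066
circle(B,4.00) ∩ circle(D,8.00): a=-3.7909, h=1.2765
  candidates: C₊=(-2.7323,2.0524) cross=5.242; C₋=(-2.9851,-0.4880) cross=-5.242
  mode + wants cross > 0 → take C=(-2.7323,2.0524) (cross=5.242)
ex = (C−B)/|BC| = (-0.9114,0.4114); ey = (-0.4114,-0.9114)
P = B + -1.37·ex + 0.85·ey = (1.8125,-0.9316)

1.81 -0.93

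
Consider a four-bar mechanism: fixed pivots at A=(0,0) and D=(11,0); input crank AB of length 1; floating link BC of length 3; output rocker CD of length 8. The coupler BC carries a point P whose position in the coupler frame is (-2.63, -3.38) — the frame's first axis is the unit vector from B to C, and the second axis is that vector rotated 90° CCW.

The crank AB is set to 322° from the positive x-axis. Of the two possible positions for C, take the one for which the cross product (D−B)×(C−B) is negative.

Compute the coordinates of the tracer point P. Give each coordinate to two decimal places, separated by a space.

-3.25 -2.05

A=(0,0), D=(11.00,0)
B = A + 1.00·(cos322°, sin322°) = (0.7880, -0.6157)
|BD| = 10.2305
circle(B,3.00) ∩ circle(D,8.00): a=2.4272, h=1.7631
  candidates: C₊=(3.1047,1.2903) cross=18.038; C₋=(3.3169,-2.2295) cross=-18.038
  mode - wants cross < 0 → take C=(3.3169,-2.2295) (cross=-18.038)
ex = (C−B)/|BC| = (0.8430,-0.5379); ey = (0.5379,0.8430)
P = B + -2.63·ex + -3.38·ey = (-3.2473,-2.0501)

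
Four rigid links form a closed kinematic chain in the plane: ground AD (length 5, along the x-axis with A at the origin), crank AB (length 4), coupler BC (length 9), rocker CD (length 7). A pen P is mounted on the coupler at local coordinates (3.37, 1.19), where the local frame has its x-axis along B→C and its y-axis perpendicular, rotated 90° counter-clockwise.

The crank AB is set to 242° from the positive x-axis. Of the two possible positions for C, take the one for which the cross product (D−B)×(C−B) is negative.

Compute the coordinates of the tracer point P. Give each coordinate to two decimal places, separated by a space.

A=(0,0), D=(5.00,0)
B = A + 4.00·(cos242°, sin242°) = (-1.8779, -3.5318)
|BD| = 7.7317
circle(B,9.00) ∩ circle(D,7.00): a=5.9352, h=6.7656
  candidates: C₊=(0.3115,5.1979) cross=52.309; C₋=(6.4924,-6.8391) cross=-52.309
  mode - wants cross < 0 → take C=(6.4924,-6.8391) (cross=-52.309)
ex = (C−B)/|BC| = (0.9300,-0.3675); ey = (0.3675,0.9300)
P = B + 3.37·ex + 1.19·ey = (1.6936,-3.6634)

1.69 -3.66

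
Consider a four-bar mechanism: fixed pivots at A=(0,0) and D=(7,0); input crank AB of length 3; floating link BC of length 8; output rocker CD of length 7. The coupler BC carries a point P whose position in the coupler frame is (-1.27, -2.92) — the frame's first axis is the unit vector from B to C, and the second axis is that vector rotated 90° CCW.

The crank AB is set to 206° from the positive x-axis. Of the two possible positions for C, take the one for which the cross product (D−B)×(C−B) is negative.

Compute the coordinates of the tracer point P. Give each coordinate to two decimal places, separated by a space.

A=(0,0), D=(7.00,0)
B = A + 3.00·(cos206°, sin206°) = (-2.6964, -1.3151)
|BD| = 9.7852
circle(B,8.00) ∩ circle(D,7.00): a=5.6590, h=5.6547
  candidates: C₊=(2.1513,5.0488) cross=55.332; C₋=(3.6713,-6.1579) cross=-55.332
  mode - wants cross < 0 → take C=(3.6713,-6.1579) (cross=-55.332)
ex = (C−B)/|BC| = (0.7960,-0.6053); ey = (0.6053,0.7960)
P = B + -1.27·ex + -2.92·ey = (-5.4749,-2.8705)

-5.47 -2.87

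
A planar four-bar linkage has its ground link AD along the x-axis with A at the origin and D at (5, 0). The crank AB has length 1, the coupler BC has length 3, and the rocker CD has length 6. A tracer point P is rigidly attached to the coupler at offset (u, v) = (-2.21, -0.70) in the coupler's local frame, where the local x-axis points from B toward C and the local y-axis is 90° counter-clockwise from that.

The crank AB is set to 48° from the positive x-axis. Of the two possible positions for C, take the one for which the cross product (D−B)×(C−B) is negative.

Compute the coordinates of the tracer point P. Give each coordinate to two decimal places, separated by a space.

A=(0,0), D=(5.00,0)
B = A + 1.00·(cos48°, sin48°) = (0.6691, 0.7431)
|BD| = 4.3942
circle(B,3.00) ∩ circle(D,6.00): a=-0.8752, h=2.8695
  candidates: C₊=(0.2919,3.7193) cross=12.609; C₋=(-0.6787,-1.9370) cross=-12.609
  mode - wants cross < 0 → take C=(-0.6787,-1.9370) (cross=-12.609)
ex = (C−B)/|BC| = (-0.4493,-0.8934); ey = (0.8934,-0.4493)
P = B + -2.21·ex + -0.70·ey = (1.0367,3.0320)

1.04 3.03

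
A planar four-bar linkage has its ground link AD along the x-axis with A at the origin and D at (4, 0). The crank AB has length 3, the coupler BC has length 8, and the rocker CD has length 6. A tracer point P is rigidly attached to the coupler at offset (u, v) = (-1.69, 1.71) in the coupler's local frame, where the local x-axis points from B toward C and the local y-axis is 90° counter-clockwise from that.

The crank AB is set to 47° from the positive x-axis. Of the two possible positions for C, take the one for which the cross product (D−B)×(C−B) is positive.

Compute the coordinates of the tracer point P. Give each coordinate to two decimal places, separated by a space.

A=(0,0), D=(4.00,0)
B = A + 3.00·(cos47°, sin47°) = (2.0460, 2.1941)
|BD| = 2.9380
circle(B,8.00) ∩ circle(D,6.00): a=6.2341, h=5.0136
  candidates: C₊=(9.9362,0.8729) cross=14.730; C₋=(2.4481,-5.7958) cross=-14.730
  mode + wants cross > 0 → take C=(9.9362,0.8729) (cross=14.730)
ex = (C−B)/|BC| = (0.9863,-0.1651); ey = (0.1651,0.9863)
P = B + -1.69·ex + 1.71·ey = (0.6616,4.1597)

0.66 4.16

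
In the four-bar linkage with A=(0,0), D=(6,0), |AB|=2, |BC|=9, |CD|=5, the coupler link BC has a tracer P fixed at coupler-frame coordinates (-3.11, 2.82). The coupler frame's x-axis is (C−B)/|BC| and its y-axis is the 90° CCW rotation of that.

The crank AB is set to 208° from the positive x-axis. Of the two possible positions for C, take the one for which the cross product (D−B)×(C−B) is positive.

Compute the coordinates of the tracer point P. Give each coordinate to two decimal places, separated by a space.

-5.96 -0.82

A=(0,0), D=(6.00,0)
B = A + 2.00·(cos208°, sin208°) = (-1.7659, -0.9389)
|BD| = 7.8225
circle(B,9.00) ∩ circle(D,5.00): a=7.4907, h=4.9890
  candidates: C₊=(5.0718,4.9131) cross=39.026; C₋=(6.2695,-4.9927) cross=-39.026
  mode + wants cross > 0 → take C=(5.0718,4.9131) (cross=39.026)
ex = (C−B)/|BC| = (0.7597,0.6502); ey = (-0.6502,0.7597)
P = B + -3.11·ex + 2.82·ey = (-5.9623,-0.8187)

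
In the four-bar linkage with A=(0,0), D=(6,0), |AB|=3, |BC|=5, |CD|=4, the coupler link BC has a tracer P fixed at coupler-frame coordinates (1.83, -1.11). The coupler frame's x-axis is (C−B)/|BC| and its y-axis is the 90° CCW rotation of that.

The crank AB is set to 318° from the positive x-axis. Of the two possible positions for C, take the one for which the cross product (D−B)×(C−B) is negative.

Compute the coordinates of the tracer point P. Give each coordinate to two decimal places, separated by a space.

3.50 -3.73

A=(0,0), D=(6.00,0)
B = A + 3.00·(cos318°, sin318°) = (2.2294, -2.0074)
|BD| = 4.2716
circle(B,5.00) ∩ circle(D,4.00): a=3.1893, h=3.8508
  candidates: C₊=(3.2350,2.8905) cross=16.449; C₋=(6.8542,-3.9077) cross=-16.449
  mode - wants cross < 0 → take C=(6.8542,-3.9077) (cross=-16.449)
ex = (C−B)/|BC| = (0.9250,-0.3801); ey = (0.3801,0.9250)
P = B + 1.83·ex + -1.11·ey = (3.5002,-3.7296)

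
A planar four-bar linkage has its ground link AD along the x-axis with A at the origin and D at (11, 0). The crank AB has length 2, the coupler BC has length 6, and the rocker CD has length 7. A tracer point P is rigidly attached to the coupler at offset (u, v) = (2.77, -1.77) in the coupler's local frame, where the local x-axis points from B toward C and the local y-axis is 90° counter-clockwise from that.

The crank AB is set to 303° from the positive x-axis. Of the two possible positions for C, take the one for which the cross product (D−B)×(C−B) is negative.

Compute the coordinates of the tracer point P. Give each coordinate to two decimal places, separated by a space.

A=(0,0), D=(11.00,0)
B = A + 2.00·(cos303°, sin303°) = (1.0893, -1.6773)
|BD| = 10.0517
circle(B,6.00) ∩ circle(D,7.00): a=4.3792, h=4.1016
  candidates: C₊=(4.7226,3.0975) cross=41.228; C₋=(6.0915,-4.9906) cross=-41.228
  mode - wants cross < 0 → take C=(6.0915,-4.9906) (cross=-41.228)
ex = (C−B)/|BC| = (0.8337,-0.5522); ey = (0.5522,0.8337)
P = B + 2.77·ex + -1.77·ey = (2.4212,-4.6826)

2.42 -4.68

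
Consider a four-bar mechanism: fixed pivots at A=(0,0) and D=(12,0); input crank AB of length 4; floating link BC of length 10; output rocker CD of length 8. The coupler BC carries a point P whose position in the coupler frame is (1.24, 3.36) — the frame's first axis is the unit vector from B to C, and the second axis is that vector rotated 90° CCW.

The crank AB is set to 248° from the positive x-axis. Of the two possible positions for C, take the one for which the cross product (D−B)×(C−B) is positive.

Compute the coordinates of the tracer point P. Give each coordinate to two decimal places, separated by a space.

-3.24 -0.58

A=(0,0), D=(12.00,0)
B = A + 4.00·(cos248°, sin248°) = (-1.4984, -3.7087)
|BD| = 13.9987
circle(B,10.00) ∩ circle(D,8.00): a=8.2852, h=5.5996
  candidates: C₊=(5.0071,3.8858) cross=78.388; C₋=(7.9742,-6.9133) cross=-78.388
  mode + wants cross > 0 → take C=(5.0071,3.8858) (cross=78.388)
ex = (C−B)/|BC| = (0.6506,0.7595); ey = (-0.7595,0.6506)
P = B + 1.24·ex + 3.36·ey = (-3.2435,-0.5811)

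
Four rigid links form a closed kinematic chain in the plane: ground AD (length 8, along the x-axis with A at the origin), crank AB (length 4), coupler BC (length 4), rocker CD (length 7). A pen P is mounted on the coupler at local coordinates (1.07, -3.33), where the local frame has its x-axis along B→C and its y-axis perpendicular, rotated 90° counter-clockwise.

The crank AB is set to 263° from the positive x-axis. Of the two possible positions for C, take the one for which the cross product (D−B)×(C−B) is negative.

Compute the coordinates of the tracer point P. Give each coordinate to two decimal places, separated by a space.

A=(0,0), D=(8.00,0)
B = A + 4.00·(cos263°, sin263°) = (-0.4875, -3.9702)
|BD| = 9.3701
circle(B,4.00) ∩ circle(D,7.00): a=2.9242, h=2.7293
  candidates: C₊=(1.0048,-0.2590) cross=25.574; C₋=(3.3177,-5.2034) cross=-25.574
  mode - wants cross < 0 → take C=(3.3177,-5.2034) (cross=-25.574)
ex = (C−B)/|BC| = (0.9513,-0.3083); ey = (0.3083,0.9513)
P = B + 1.07·ex + -3.33·ey = (-0.4963,-7.4679)

-0.50 -7.47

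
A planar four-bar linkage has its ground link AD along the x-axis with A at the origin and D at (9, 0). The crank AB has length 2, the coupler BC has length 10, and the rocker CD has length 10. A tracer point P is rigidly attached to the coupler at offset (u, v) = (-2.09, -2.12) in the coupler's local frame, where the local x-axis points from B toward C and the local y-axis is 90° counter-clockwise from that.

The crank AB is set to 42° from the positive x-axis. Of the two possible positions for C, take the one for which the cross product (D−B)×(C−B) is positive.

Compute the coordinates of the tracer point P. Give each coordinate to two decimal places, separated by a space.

2.15 -1.56

A=(0,0), D=(9.00,0)
B = A + 2.00·(cos42°, sin42°) = (1.4863, 1.3383)
|BD| = 7.6320
circle(B,10.00) ∩ circle(D,10.00): a=3.8160, h=9.2433
  candidates: C₊=(6.8640,9.7692) cross=70.544; C₋=(3.6223,-8.4309) cross=-70.544
  mode + wants cross > 0 → take C=(6.8640,9.7692) (cross=70.544)
ex = (C−B)/|BC| = (0.5378,0.8431); ey = (-0.8431,0.5378)
P = B + -2.09·ex + -2.12·ey = (2.1497,-1.5639)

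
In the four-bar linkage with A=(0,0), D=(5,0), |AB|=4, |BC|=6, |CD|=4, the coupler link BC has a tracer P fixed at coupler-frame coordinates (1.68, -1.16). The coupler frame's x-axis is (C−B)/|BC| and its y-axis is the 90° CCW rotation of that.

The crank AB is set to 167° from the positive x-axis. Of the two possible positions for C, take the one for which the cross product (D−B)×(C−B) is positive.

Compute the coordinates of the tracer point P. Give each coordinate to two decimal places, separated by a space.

A=(0,0), D=(5.00,0)
B = A + 4.00·(cos167°, sin167°) = (-3.8975, 0.8998)
|BD| = 8.9429
circle(B,6.00) ∩ circle(D,4.00): a=5.5896, h=2.1808
  candidates: C₊=(1.8832,2.5071) cross=19.503; C₋=(1.4444,-1.8323) cross=-19.503
  mode + wants cross > 0 → take C=(1.8832,2.5071) (cross=19.503)
ex = (C−B)/|BC| = (0.9635,0.2679); ey = (-0.2679,0.9635)
P = B + 1.68·ex + -1.16·ey = (-1.9681,0.2323)

-1.97 0.23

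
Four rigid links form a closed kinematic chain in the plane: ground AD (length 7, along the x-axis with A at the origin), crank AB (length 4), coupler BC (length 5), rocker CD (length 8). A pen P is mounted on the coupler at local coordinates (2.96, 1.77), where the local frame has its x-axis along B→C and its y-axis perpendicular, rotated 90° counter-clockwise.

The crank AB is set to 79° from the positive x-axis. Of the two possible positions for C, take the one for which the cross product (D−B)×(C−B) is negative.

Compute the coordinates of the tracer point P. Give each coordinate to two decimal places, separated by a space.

1.40 0.54

A=(0,0), D=(7.00,0)
B = A + 4.00·(cos79°, sin79°) = (0.7632, 3.9265)
|BD| = 7.3699
circle(B,5.00) ∩ circle(D,8.00): a=1.0390, h=4.8909
  candidates: C₊=(4.2483,7.5118) cross=36.045; C₋=(-0.9632,-0.7660) cross=-36.045
  mode - wants cross < 0 → take C=(-0.9632,-0.7660) (cross=-36.045)
ex = (C−B)/|BC| = (-0.3453,-0.9385); ey = (0.9385,-0.3453)
P = B + 2.96·ex + 1.77·ey = (1.4023,0.5374)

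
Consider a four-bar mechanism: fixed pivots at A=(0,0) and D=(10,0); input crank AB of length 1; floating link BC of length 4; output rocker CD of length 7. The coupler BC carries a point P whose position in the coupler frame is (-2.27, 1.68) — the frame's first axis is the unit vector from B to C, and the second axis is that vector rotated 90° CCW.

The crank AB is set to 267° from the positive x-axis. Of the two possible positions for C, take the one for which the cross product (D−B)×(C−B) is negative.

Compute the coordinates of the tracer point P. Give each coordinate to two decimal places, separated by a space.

A=(0,0), D=(10.00,0)
B = A + 1.00·(cos267°, sin267°) = (-0.0523, -0.9986)
|BD| = 10.1018
circle(B,4.00) ∩ circle(D,7.00): a=3.4175, h=2.0786
  candidates: C₊=(3.1430,1.4076) cross=20.997; C₋=(3.5539,-2.7292) cross=-20.997
  mode - wants cross < 0 → take C=(3.5539,-2.7292) (cross=-20.997)
ex = (C−B)/|BC| = (0.9016,-0.4326); ey = (0.4326,0.9016)
P = B + -2.27·ex + 1.68·ey = (-1.3721,1.4981)

-1.37 1.50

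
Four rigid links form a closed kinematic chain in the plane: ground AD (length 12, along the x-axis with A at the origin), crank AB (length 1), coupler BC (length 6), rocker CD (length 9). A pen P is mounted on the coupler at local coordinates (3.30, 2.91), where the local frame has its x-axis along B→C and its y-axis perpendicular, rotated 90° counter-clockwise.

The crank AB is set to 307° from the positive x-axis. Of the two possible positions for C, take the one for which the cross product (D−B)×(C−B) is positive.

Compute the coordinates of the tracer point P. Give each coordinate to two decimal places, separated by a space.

A=(0,0), D=(12.00,0)
B = A + 1.00·(cos307°, sin307°) = (0.6018, -0.7986)
|BD| = 11.4261
circle(B,6.00) ∩ circle(D,9.00): a=3.7439, h=4.6886
  candidates: C₊=(4.0088,4.1402) cross=53.573; C₋=(4.6643,-5.2141) cross=-53.573
  mode + wants cross > 0 → take C=(4.0088,4.1402) (cross=53.573)
ex = (C−B)/|BC| = (0.5678,0.8231); ey = (-0.8231,0.5678)
P = B + 3.30·ex + 2.91·ey = (0.0803,3.5701)

0.08 3.57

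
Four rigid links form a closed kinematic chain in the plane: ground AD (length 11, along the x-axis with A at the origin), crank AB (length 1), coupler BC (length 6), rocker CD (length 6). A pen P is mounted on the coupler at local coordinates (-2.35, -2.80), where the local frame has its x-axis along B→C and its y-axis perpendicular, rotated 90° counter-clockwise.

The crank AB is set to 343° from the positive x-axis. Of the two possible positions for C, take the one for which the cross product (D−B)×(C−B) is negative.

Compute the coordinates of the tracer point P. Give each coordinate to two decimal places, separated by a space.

-2.51 -1.45

A=(0,0), D=(11.00,0)
B = A + 1.00·(cos343°, sin343°) = (0.9563, -0.2924)
|BD| = 10.0479
circle(B,6.00) ∩ circle(D,6.00): a=5.0240, h=3.2802
  candidates: C₊=(5.8827,3.1326) cross=32.959; C₋=(6.0736,-3.4250) cross=-32.959
  mode - wants cross < 0 → take C=(6.0736,-3.4250) (cross=-32.959)
ex = (C−B)/|BC| = (0.8529,-0.5221); ey = (0.5221,0.8529)
P = B + -2.35·ex + -2.80·ey = (-2.5099,-1.4535)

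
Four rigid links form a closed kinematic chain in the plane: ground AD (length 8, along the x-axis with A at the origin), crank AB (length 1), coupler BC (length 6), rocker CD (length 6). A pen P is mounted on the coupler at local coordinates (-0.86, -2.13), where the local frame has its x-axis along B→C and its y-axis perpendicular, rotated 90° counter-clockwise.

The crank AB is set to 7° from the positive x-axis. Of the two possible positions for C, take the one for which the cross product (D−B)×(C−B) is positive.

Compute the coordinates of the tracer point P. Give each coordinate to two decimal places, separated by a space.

A=(0,0), D=(8.00,0)
B = A + 1.00·(cos7°, sin7°) = (0.9925, 0.1219)
|BD| = 7.0085
circle(B,6.00) ∩ circle(D,6.00): a=3.5043, h=4.8703
  candidates: C₊=(4.5810,4.9305) cross=34.134; C₋=(4.4116,-4.8087) cross=-34.134
  mode + wants cross > 0 → take C=(4.5810,4.9305) (cross=34.134)
ex = (C−B)/|BC| = (0.5981,0.8014); ey = (-0.8014,0.5981)
P = B + -0.86·ex + -2.13·ey = (2.1853,-1.8413)

2.19 -1.84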